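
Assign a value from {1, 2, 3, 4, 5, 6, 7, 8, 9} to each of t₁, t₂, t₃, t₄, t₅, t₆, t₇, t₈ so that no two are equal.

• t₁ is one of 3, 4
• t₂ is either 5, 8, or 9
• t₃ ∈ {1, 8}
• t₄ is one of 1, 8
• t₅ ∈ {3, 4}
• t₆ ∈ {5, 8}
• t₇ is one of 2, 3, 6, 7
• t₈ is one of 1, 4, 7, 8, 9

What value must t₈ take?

7

t₁ and t₅ share exactly the 2 values {3, 4}; by pigeonhole those values go to them, so strike 3, 4 from t₇, t₈.
t₃ and t₄ share exactly the 2 values {1, 8}; by pigeonhole those values go to them, so strike 1, 8 from t₂, t₆, t₈.
t₆'s domain is down to {5}, so t₆ = 5. Strike 5 from t₂.
t₂ has just one choice, so t₂ = 9. Remove 9 from t₈.
So t₈ = 7.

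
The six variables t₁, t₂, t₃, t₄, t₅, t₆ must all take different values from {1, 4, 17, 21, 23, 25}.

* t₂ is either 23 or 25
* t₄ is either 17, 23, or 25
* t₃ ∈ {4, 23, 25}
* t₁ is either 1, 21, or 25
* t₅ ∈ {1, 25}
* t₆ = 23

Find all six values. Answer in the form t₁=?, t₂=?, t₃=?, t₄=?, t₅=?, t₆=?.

t₁=21, t₂=25, t₃=4, t₄=17, t₅=1, t₆=23

t₆ has just one choice, so t₆ = 23. Eliminate 23 elsewhere: t₂, t₃, t₄.
t₂'s domain is down to {25}, so t₂ = 25. Strike 25 from t₁, t₃, t₄, t₅.
t₃ must be 4 (only option left).
That leaves t₄ = 17.
t₅ has just one choice, so t₅ = 1. So t₁ can't be 1.
t₁ must be 21 (only option left).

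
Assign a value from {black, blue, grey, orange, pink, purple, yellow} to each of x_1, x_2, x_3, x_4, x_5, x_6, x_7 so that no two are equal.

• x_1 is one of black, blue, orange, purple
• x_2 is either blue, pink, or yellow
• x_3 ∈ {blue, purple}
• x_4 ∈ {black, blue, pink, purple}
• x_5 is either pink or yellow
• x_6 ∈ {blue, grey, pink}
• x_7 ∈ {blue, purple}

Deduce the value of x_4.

Among the 7 variables, grey fits only x_6 (and all 7 values in {black, blue, grey, orange, pink, purple, yellow} must be used), so x_6 = grey.
Among the 6 still-open variables, orange fits only x_1 (and all 6 values in {black, blue, orange, pink, purple, yellow} must be used), so x_1 = orange.
The 5 still-open variables draw from only 5 values {black, blue, pink, purple, yellow}, so each is used; only x_4 can be black, hence x_4 = black.

black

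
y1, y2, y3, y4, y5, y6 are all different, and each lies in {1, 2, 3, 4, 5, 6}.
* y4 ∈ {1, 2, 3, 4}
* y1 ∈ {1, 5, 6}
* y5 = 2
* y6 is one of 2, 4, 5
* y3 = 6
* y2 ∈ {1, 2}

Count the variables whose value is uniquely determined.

6

y3 has just one choice, so y3 = 6. Remove 6 from y1.
That leaves y5 = 2. Eliminate 2 elsewhere: y2, y4, y6.
That leaves y2 = 1. Eliminate 1 elsewhere: y1, y4.
y1 must be 5 (only option left). Strike 5 from y6.
y6 has just one choice, so y6 = 4. Eliminate 4 elsewhere: y4.
y4 must be 3 (only option left).
Every variable is fixed: y1=5, y2=1, y3=6, y4=3, y5=2, y6=4. That makes 6.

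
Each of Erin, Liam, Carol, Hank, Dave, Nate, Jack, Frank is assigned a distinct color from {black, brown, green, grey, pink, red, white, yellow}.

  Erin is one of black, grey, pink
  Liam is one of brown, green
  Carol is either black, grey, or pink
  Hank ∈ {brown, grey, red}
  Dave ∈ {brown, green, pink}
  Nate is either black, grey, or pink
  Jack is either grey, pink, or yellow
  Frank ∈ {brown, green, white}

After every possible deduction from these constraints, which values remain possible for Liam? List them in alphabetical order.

brown, green

Among the 8 variables, red fits only Hank (and all 8 values in {black, brown, green, grey, pink, red, white, yellow} must be used), so Hank = red.
Among the 7 still-open variables, white fits only Frank (and all 7 values in {black, brown, green, grey, pink, white, yellow} must be used), so Frank = white.
Among the 6 still-open variables, yellow fits only Jack (and all 6 values in {black, brown, green, grey, pink, yellow} must be used), so Jack = yellow.
Erin, Carol, Nate between them cover only {black, grey, pink} — a naked triple. Remove those values from Dave.
No further eliminations apply; Liam can still be any of brown, green.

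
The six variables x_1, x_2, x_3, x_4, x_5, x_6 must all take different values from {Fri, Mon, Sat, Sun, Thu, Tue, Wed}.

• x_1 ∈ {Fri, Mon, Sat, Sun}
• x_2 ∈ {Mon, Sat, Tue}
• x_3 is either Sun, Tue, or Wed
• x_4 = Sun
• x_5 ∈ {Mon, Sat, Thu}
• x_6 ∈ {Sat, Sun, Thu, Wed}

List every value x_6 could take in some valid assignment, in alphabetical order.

Sat, Thu, Wed

x_4's domain is down to {Sun}, so x_4 = Sun. Strike Sun from x_1, x_3, x_6.
No further eliminations apply; x_6 can still be any of Sat, Thu, Wed.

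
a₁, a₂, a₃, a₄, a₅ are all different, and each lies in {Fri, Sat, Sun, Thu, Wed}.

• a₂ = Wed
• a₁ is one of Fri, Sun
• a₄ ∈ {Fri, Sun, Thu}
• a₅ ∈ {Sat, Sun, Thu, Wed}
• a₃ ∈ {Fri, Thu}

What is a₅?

a₂'s domain is down to {Wed}, so a₂ = Wed. So a₅ can't be Wed.
The 4 still-open variables draw from only 4 values {Fri, Sat, Sun, Thu}, so each is used; only a₅ can be Sat, hence a₅ = Sat.

Sat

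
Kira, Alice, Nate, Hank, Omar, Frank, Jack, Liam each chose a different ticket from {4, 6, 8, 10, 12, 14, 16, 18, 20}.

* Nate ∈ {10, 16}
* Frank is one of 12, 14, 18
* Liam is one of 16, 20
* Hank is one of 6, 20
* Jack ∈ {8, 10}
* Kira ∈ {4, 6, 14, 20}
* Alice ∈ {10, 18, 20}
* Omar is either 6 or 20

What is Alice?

Hank and Omar share exactly the 2 values {6, 20}; by pigeonhole those values go to them, so strike 6, 20 from Kira, Alice, Liam.
Liam must be 16 (only option left). Remove 16 from Nate.
Nate's domain is down to {10}, so Nate = 10. So Alice, Jack can't be 10.
So Alice = 18.

18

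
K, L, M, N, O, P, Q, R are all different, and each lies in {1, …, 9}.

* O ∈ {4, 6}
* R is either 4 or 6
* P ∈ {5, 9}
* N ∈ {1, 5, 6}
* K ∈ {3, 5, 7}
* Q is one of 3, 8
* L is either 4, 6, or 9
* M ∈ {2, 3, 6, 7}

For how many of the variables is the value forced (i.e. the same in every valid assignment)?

The 2 variables O and R are confined to {4, 6}, which locks those values in; drop them from L, M, N.
L has just one choice, so L = 9. Strike 9 from P.
P's domain is down to {5}, so P = 5. Strike 5 from K, N.
That leaves N = 1.
Determined: L=9, N=1, P=5. The other variables each still have more than one consistent value. That makes 3.

3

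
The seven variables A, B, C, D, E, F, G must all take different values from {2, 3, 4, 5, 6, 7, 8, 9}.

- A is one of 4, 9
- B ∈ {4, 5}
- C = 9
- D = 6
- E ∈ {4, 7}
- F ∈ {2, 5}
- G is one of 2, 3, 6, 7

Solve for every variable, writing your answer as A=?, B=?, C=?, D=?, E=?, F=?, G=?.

C must be 9 (only option left). Eliminate 9 elsewhere: A.
D has just one choice, so D = 6. Eliminate 6 elsewhere: G.
A has just one choice, so A = 4. Remove 4 from B, E.
That leaves B = 5. Strike 5 from F.
That leaves E = 7. Remove 7 from G.
F's domain is down to {2}, so F = 2. Remove 2 from G.
That leaves G = 3.

A=4, B=5, C=9, D=6, E=7, F=2, G=3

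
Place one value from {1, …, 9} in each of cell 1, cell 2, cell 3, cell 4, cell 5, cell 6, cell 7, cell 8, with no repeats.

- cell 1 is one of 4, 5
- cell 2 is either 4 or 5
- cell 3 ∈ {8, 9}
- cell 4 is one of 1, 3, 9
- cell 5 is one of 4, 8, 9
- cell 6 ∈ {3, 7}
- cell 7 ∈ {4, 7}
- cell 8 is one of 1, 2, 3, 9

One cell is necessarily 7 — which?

cell 7

Among the 8 variables, 2 fits only cell 8 (and all 8 values in {1, 2, 3, 4, 5, 7, 8, 9} must be used), so cell 8 = 2.
Among the 7 still-open variables, 1 fits only cell 4 (and all 7 values in {1, 3, 4, 5, 7, 8, 9} must be used), so cell 4 = 1.
Among the 6 still-open variables, 3 fits only cell 6 (and all 6 values in {3, 4, 5, 7, 8, 9} must be used), so cell 6 = 3.
The 5 still-open variables draw from only 5 values {4, 5, 7, 8, 9}, so each is used; only cell 7 can be 7, hence cell 7 = 7.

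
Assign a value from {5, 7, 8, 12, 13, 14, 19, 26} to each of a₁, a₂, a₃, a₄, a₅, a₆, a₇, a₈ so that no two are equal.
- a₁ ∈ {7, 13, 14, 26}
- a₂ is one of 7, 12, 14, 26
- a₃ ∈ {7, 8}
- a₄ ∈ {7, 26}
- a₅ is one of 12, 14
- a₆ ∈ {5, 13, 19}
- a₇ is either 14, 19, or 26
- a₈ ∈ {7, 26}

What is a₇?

19

The 8 variables together cover exactly {5, 7, 8, 12, 13, 14, 19, 26} — 8 values for 8 variables — and 5 appears only in a₆'s list, so a₆ = 5.
The 7 still-open variables together cover exactly {7, 8, 12, 13, 14, 19, 26} — 7 values for 7 variables — and 8 appears only in a₃'s list, so a₃ = 8.
Among the 6 still-open variables, 13 fits only a₁ (and all 6 values in {7, 12, 13, 14, 19, 26} must be used), so a₁ = 13.
Among the 5 still-open variables, 19 fits only a₇ (and all 5 values in {7, 12, 14, 19, 26} must be used), so a₇ = 19.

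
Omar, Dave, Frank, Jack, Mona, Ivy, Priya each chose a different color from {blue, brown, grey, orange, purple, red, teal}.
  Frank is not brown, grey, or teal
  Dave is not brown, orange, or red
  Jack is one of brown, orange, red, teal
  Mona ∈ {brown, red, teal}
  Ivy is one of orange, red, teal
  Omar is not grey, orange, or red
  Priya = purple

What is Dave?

Priya has just one choice, so Priya = purple. Strike purple from Omar, Dave, Frank.
The 6 still-open variables together cover exactly {blue, brown, grey, orange, red, teal} — 6 values for 6 variables — and grey appears only in Dave's list, so Dave = grey.

grey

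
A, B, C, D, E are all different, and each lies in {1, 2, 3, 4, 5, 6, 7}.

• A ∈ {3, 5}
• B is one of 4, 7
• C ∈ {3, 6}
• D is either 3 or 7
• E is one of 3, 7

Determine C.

The 5 variables draw from only 5 values {3, 4, 5, 6, 7}, so each is used; only B can be 4, hence B = 4.
The 4 still-open variables draw from only 4 values {3, 5, 6, 7}, so each is used; only A can be 5, hence A = 5.
Among the 3 still-open variables, 6 fits only C (and all 3 values in {3, 6, 7} must be used), so C = 6.

6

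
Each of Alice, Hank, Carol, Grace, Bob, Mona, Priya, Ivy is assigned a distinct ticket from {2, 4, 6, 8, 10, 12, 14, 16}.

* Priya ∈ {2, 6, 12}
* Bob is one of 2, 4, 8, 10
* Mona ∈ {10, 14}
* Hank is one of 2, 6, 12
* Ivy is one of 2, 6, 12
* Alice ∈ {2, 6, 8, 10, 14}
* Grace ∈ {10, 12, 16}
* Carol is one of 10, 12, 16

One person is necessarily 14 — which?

The 8 variables together cover exactly {2, 4, 6, 8, 10, 12, 14, 16} — 8 values for 8 variables — and 4 appears only in Bob's list, so Bob = 4.
Among the 7 still-open variables, 8 fits only Alice (and all 7 values in {2, 6, 8, 10, 12, 14, 16} must be used), so Alice = 8.
The 6 still-open variables together cover exactly {2, 6, 10, 12, 14, 16} — 6 values for 6 variables — and 14 appears only in Mona's list, so Mona = 14.

Mona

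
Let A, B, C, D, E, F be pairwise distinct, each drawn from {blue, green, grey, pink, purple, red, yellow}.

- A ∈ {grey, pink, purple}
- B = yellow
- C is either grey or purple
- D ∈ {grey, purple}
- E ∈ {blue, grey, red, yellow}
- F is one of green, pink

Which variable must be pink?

B's domain is down to {yellow}, so B = yellow. Eliminate yellow elsewhere: E.
The 2 variables C and D are confined to {grey, purple}, which locks those values in; drop them from A, E.
So pink goes to A.

A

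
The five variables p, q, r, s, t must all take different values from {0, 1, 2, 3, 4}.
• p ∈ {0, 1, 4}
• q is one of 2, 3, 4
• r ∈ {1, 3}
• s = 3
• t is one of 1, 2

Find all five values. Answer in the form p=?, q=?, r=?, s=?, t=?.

s's domain is down to {3}, so s = 3. So q, r can't be 3.
r's domain is down to {1}, so r = 1. Strike 1 from p, t.
t must be 2 (only option left). Eliminate 2 elsewhere: q.
That leaves q = 4. So p can't be 4.
That leaves p = 0.

p=0, q=4, r=1, s=3, t=2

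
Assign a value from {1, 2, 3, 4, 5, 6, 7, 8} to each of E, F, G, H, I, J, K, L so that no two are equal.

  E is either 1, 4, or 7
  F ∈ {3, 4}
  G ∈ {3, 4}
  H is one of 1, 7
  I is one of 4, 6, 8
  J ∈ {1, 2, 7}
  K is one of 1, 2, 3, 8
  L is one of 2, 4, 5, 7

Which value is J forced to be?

The 8 variables together cover exactly {1, 2, 3, 4, 5, 6, 7, 8} — 8 values for 8 variables — and 5 appears only in L's list, so L = 5.
Among the 7 still-open variables, 6 fits only I (and all 7 values in {1, 2, 3, 4, 6, 7, 8} must be used), so I = 6.
The 6 still-open variables draw from only 6 values {1, 2, 3, 4, 7, 8}, so each is used; only K can be 8, hence K = 8.
The 5 still-open variables together cover exactly {1, 2, 3, 4, 7} — 5 values for 5 variables — and 2 appears only in J's list, so J = 2.

2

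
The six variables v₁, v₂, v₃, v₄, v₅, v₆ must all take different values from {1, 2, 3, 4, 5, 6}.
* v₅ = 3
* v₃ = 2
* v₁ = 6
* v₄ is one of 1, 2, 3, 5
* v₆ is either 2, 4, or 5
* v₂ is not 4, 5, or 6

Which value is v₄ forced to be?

5

v₁ has just one choice, so v₁ = 6.
v₃'s domain is down to {2}, so v₃ = 2. Eliminate 2 elsewhere: v₂, v₄, v₆.
v₅'s domain is down to {3}, so v₅ = 3. So v₂, v₄ can't be 3.
v₂'s domain is down to {1}, so v₂ = 1. Eliminate 1 elsewhere: v₄.
So v₄ = 5.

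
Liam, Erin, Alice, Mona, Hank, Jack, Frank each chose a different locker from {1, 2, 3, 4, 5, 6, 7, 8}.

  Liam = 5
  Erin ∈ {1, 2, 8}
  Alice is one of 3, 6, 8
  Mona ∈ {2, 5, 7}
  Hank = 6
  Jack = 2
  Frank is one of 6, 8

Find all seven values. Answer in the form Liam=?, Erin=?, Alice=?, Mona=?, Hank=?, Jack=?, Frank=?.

Liam has just one choice, so Liam = 5. So Mona can't be 5.
Hank's domain is down to {6}, so Hank = 6. So Alice, Frank can't be 6.
Jack must be 2 (only option left). Strike 2 from Erin, Mona.
Frank's domain is down to {8}, so Frank = 8. So Erin, Alice can't be 8.
Erin must be 1 (only option left).
Alice has just one choice, so Alice = 3.
That leaves Mona = 7.

Liam=5, Erin=1, Alice=3, Mona=7, Hank=6, Jack=2, Frank=8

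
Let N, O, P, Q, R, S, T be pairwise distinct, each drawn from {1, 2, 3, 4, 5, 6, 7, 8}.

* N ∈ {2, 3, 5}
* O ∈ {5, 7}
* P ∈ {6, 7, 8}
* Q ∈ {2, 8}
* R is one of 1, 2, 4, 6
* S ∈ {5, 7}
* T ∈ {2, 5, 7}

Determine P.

O and S share exactly the 2 values {5, 7}; by pigeonhole those values go to them, so strike 5, 7 from N, P, T.
T's domain is down to {2}, so T = 2. Remove 2 from N, Q, R.
That leaves N = 3.
Q has just one choice, so Q = 8. Eliminate 8 elsewhere: P.
So P = 6.

6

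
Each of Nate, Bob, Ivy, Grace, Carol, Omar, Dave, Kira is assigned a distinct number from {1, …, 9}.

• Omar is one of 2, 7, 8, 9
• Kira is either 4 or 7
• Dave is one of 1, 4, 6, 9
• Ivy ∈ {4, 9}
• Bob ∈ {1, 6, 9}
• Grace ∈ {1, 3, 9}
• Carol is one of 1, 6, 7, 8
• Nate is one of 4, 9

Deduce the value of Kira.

7

Among the 8 variables, 2 fits only Omar (and all 8 values in {1, 2, 3, 4, 6, 7, 8, 9} must be used), so Omar = 2.
Among the 7 still-open variables, 3 fits only Grace (and all 7 values in {1, 3, 4, 6, 7, 8, 9} must be used), so Grace = 3.
Among the 6 still-open variables, 8 fits only Carol (and all 6 values in {1, 4, 6, 7, 8, 9} must be used), so Carol = 8.
The 5 still-open variables draw from only 5 values {1, 4, 6, 7, 9}, so each is used; only Kira can be 7, hence Kira = 7.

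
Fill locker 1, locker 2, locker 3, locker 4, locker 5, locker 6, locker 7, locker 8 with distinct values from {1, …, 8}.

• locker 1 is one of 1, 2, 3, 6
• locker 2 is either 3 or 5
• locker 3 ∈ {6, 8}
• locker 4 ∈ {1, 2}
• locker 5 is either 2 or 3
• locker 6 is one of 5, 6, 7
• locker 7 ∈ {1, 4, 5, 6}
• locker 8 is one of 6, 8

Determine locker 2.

5

The 8 variables draw from only 8 values {1, 2, 3, 4, 5, 6, 7, 8}, so each is used; only locker 7 can be 4, hence locker 7 = 4.
The 7 still-open variables together cover exactly {1, 2, 3, 5, 6, 7, 8} — 7 values for 7 variables — and 7 appears only in locker 6's list, so locker 6 = 7.
Among the 6 still-open variables, 5 fits only locker 2 (and all 6 values in {1, 2, 3, 5, 6, 8} must be used), so locker 2 = 5.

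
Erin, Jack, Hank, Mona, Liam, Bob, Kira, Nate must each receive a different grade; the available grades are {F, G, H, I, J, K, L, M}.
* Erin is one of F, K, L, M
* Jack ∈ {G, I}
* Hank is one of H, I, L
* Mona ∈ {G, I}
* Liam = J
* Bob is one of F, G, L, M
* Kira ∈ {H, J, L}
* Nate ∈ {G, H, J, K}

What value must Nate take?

K

Liam has just one choice, so Liam = J. Eliminate J elsewhere: Kira, Nate.
Jack and Mona share exactly the 2 values {G, I}; by pigeonhole those values go to them, so strike G, I from Hank, Bob, Nate.
Hank and Kira share exactly the 2 values {H, L}; by pigeonhole those values go to them, so strike H, L from Erin, Bob, Nate.
So Nate = K.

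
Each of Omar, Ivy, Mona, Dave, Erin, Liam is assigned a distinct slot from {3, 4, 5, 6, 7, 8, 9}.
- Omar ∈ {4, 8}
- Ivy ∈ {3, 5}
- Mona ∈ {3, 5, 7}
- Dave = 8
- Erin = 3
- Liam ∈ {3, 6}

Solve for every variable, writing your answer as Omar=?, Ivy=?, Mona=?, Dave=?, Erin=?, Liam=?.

Omar=4, Ivy=5, Mona=7, Dave=8, Erin=3, Liam=6

Dave must be 8 (only option left). Strike 8 from Omar.
Erin has just one choice, so Erin = 3. Strike 3 from Ivy, Mona, Liam.
Liam's domain is down to {6}, so Liam = 6.
That leaves Omar = 4.
Ivy's domain is down to {5}, so Ivy = 5. Remove 5 from Mona.
Mona has just one choice, so Mona = 7.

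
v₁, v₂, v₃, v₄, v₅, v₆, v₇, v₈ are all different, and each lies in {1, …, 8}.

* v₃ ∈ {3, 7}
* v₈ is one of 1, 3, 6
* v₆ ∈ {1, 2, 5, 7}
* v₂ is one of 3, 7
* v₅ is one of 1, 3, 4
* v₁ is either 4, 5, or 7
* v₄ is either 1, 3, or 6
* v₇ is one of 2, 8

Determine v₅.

The 8 variables draw from only 8 values {1, 2, 3, 4, 5, 6, 7, 8}, so each is used; only v₇ can be 8, hence v₇ = 8.
Among the 7 still-open variables, 2 fits only v₆ (and all 7 values in {1, 2, 3, 4, 5, 6, 7} must be used), so v₆ = 2.
The 6 still-open variables draw from only 6 values {1, 3, 4, 5, 6, 7}, so each is used; only v₁ can be 5, hence v₁ = 5.
The 5 still-open variables together cover exactly {1, 3, 4, 6, 7} — 5 values for 5 variables — and 4 appears only in v₅'s list, so v₅ = 4.

4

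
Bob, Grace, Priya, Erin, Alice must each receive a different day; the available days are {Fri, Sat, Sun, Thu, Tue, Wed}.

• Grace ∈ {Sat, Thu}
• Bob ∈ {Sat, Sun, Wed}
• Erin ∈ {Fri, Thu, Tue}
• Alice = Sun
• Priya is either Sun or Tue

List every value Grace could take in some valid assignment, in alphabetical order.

Sat, Thu

Alice must be Sun (only option left). Eliminate Sun elsewhere: Bob, Priya.
That leaves Priya = Tue. Remove Tue from Erin.
No further eliminations apply; Grace can still be any of Sat, Thu.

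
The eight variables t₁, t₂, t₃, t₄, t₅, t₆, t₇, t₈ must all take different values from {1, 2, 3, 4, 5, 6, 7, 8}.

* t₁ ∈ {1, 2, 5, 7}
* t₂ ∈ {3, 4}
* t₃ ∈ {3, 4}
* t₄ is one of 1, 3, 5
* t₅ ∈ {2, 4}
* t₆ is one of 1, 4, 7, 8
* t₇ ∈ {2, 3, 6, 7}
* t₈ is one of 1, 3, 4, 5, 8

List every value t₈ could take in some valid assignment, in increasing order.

The 8 variables together cover exactly {1, 2, 3, 4, 5, 6, 7, 8} — 8 values for 8 variables — and 6 appears only in t₇'s list, so t₇ = 6.
The 2 variables t₂ and t₃ are confined to {3, 4}, which locks those values in; drop them from t₄, t₅, t₆, t₈.
That leaves t₅ = 2. Remove 2 from t₁.
No further eliminations apply; t₈ can still be any of 1, 5, 8.

1, 5, 8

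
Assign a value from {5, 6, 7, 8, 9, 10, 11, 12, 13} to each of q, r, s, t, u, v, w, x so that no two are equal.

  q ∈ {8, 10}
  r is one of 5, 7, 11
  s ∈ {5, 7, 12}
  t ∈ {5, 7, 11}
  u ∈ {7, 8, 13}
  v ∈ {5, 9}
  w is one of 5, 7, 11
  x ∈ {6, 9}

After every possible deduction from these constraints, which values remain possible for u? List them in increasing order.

8, 13

r, t, w share exactly the 3 values {5, 7, 11}; by pigeonhole those values go to them, so strike 5, 7, 11 from s, u, v.
s must be 12 (only option left).
v must be 9 (only option left). Eliminate 9 elsewhere: x.
x has just one choice, so x = 6.
No further eliminations apply; u can still be any of 8, 13.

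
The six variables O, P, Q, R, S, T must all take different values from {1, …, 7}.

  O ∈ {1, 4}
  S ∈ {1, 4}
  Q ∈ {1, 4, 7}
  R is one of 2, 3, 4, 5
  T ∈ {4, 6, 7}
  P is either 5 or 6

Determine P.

5

O and S between them cover only {1, 4} — a naked pair. Remove those values from Q, R, T.
That leaves Q = 7. Strike 7 from T.
That leaves T = 6. Eliminate 6 elsewhere: P.
So P = 5.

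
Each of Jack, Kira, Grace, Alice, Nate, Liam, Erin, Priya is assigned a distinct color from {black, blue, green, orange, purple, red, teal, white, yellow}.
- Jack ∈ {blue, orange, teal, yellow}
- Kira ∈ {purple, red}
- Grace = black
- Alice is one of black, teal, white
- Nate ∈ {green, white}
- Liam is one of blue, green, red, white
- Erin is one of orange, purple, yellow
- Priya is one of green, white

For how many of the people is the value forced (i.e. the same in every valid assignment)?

Grace has just one choice, so Grace = black. Remove black from Alice.
Nate and Priya share exactly the 2 values {green, white}; by pigeonhole those values go to them, so strike green, white from Alice, Liam.
Alice's domain is down to {teal}, so Alice = teal. Eliminate teal elsewhere: Jack.
Determined: Grace=black, Alice=teal. The other people each still have more than one consistent value. That makes 2.

2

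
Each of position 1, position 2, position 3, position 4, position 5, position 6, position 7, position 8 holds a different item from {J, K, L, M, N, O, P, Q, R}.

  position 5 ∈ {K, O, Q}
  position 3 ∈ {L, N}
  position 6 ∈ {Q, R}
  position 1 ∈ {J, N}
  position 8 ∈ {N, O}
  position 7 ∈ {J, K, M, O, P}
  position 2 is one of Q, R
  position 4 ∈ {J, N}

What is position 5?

position 1 and position 4 share exactly the 2 values {J, N}; by pigeonhole those values go to them, so strike J, N from position 3, position 7, position 8.
position 3's domain is down to {L}, so position 3 = L.
position 8's domain is down to {O}, so position 8 = O. Eliminate O elsewhere: position 5, position 7.
The 2 variables position 2 and position 6 are confined to {Q, R}, which locks those values in; drop them from position 5.
So position 5 = K.

K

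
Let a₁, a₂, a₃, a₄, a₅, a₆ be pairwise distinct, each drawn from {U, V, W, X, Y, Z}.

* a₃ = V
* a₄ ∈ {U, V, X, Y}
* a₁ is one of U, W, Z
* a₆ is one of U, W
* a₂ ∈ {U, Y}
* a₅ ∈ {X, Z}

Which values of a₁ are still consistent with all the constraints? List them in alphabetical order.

a₃ must be V (only option left). Strike V from a₄.
No further eliminations apply; a₁ can still be any of U, W, Z.

U, W, Z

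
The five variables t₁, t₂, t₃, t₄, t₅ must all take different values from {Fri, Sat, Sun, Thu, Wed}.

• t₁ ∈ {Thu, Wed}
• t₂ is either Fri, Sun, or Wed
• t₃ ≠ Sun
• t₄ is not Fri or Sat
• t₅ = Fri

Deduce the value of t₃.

t₅ must be Fri (only option left). Eliminate Fri elsewhere: t₂, t₃.
The 4 still-open variables draw from only 4 values {Sat, Sun, Thu, Wed}, so each is used; only t₃ can be Sat, hence t₃ = Sat.

Sat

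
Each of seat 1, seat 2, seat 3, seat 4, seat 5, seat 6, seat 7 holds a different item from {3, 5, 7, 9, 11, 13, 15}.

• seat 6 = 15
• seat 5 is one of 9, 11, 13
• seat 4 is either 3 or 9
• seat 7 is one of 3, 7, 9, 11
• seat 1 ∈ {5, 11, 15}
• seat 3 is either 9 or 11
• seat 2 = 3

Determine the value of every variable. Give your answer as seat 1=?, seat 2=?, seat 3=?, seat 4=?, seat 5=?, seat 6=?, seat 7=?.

seat 1=5, seat 2=3, seat 3=11, seat 4=9, seat 5=13, seat 6=15, seat 7=7

seat 2 must be 3 (only option left). Remove 3 from seat 4, seat 7.
seat 4 has just one choice, so seat 4 = 9. So seat 3, seat 5, seat 7 can't be 9.
seat 6 must be 15 (only option left). Remove 15 from seat 1.
seat 3 must be 11 (only option left). Remove 11 from seat 1, seat 5, seat 7.
That leaves seat 5 = 13.
seat 7's domain is down to {7}, so seat 7 = 7.
That leaves seat 1 = 5.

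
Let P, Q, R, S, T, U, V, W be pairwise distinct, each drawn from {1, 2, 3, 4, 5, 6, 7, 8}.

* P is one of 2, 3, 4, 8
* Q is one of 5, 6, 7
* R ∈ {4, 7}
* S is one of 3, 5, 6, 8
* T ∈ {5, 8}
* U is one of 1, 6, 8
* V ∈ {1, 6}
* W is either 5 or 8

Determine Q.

Among the 8 variables, 2 fits only P (and all 8 values in {1, 2, 3, 4, 5, 6, 7, 8} must be used), so P = 2.
The 7 still-open variables draw from only 7 values {1, 3, 4, 5, 6, 7, 8}, so each is used; only S can be 3, hence S = 3.
Among the 6 still-open variables, 4 fits only R (and all 6 values in {1, 4, 5, 6, 7, 8} must be used), so R = 4.
The 5 still-open variables together cover exactly {1, 5, 6, 7, 8} — 5 values for 5 variables — and 7 appears only in Q's list, so Q = 7.

7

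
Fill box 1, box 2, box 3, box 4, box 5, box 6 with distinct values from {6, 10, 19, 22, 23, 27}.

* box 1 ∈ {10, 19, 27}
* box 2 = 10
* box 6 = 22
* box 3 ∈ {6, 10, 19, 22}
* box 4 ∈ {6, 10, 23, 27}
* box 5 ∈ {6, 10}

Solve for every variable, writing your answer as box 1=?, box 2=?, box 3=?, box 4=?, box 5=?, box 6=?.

box 2 has just one choice, so box 2 = 10. Eliminate 10 elsewhere: box 1, box 3, box 4, box 5.
box 5's domain is down to {6}, so box 5 = 6. Strike 6 from box 3, box 4.
box 6 must be 22 (only option left). Eliminate 22 elsewhere: box 3.
box 3 has just one choice, so box 3 = 19. Strike 19 from box 1.
box 1 has just one choice, so box 1 = 27. So box 4 can't be 27.
That leaves box 4 = 23.

box 1=27, box 2=10, box 3=19, box 4=23, box 5=6, box 6=22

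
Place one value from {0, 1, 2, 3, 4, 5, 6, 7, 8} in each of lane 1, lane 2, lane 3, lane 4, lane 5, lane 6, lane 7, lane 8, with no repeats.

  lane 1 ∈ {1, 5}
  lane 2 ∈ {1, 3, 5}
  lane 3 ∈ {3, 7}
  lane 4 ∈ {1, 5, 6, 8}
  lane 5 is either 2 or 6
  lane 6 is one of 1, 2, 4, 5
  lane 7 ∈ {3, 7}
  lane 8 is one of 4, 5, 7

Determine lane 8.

Among the 8 variables, 8 fits only lane 4 (and all 8 values in {1, 2, 3, 4, 5, 6, 7, 8} must be used), so lane 4 = 8.
The 7 still-open variables together cover exactly {1, 2, 3, 4, 5, 6, 7} — 7 values for 7 variables — and 6 appears only in lane 5's list, so lane 5 = 6.
Among the 6 still-open variables, 2 fits only lane 6 (and all 6 values in {1, 2, 3, 4, 5, 7} must be used), so lane 6 = 2.
The 5 still-open variables together cover exactly {1, 3, 4, 5, 7} — 5 values for 5 variables — and 4 appears only in lane 8's list, so lane 8 = 4.

4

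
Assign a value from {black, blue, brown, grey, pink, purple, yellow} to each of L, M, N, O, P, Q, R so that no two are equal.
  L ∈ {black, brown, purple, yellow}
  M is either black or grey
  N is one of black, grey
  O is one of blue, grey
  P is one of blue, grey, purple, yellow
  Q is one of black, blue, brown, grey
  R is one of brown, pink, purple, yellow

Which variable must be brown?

The 7 variables together cover exactly {black, blue, brown, grey, pink, purple, yellow} — 7 values for 7 variables — and pink appears only in R's list, so R = pink.
M and N between them cover only {black, grey} — a naked pair. Remove those values from L, O, P, Q.
O's domain is down to {blue}, so O = blue. So P, Q can't be blue.
So brown goes to Q.

Q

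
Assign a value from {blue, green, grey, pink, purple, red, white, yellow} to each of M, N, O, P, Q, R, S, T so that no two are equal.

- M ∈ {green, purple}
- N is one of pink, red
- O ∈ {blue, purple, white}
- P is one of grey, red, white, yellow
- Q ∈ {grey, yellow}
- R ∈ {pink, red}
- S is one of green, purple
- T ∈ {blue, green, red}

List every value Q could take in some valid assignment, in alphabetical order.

grey, yellow

M and S between them cover only {green, purple} — a naked pair. Remove those values from O, T.
The 2 variables N and R are confined to {pink, red}, which locks those values in; drop them from P, T.
T's domain is down to {blue}, so T = blue. Remove blue from O.
O has just one choice, so O = white. Eliminate white elsewhere: P.
No further eliminations apply; Q can still be any of grey, yellow.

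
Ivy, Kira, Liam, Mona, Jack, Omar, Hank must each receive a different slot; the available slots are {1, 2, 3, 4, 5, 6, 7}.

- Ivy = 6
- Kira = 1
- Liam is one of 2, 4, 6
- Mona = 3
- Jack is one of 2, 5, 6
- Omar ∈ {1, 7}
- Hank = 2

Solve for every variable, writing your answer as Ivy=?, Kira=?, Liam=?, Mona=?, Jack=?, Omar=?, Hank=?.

Ivy has just one choice, so Ivy = 6. Strike 6 from Liam, Jack.
Kira has just one choice, so Kira = 1. So Omar can't be 1.
That leaves Mona = 3.
Omar must be 7 (only option left).
Hank must be 2 (only option left). Strike 2 from Liam, Jack.
Liam has just one choice, so Liam = 4.
Jack's domain is down to {5}, so Jack = 5.

Ivy=6, Kira=1, Liam=4, Mona=3, Jack=5, Omar=7, Hank=2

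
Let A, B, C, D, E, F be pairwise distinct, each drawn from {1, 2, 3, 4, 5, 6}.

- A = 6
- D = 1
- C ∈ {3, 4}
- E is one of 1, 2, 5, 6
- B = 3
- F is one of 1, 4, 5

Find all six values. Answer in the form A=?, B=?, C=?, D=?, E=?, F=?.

A=6, B=3, C=4, D=1, E=2, F=5

A has just one choice, so A = 6. Strike 6 from E.
B must be 3 (only option left). Remove 3 from C.
That leaves C = 4. So F can't be 4.
D's domain is down to {1}, so D = 1. Remove 1 from E, F.
F has just one choice, so F = 5. Remove 5 from E.
E has just one choice, so E = 2.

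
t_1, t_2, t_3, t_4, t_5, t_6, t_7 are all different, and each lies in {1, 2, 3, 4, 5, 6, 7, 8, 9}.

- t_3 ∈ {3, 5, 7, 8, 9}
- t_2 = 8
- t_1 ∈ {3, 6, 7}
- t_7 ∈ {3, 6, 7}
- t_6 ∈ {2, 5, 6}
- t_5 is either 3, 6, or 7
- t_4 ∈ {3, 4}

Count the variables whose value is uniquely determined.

2

t_2's domain is down to {8}, so t_2 = 8. Strike 8 from t_3.
t_1, t_5, t_7 between them cover only {3, 6, 7} — a naked triple. Remove those values from t_3, t_4, t_6.
t_4 must be 4 (only option left).
Determined: t_2=8, t_4=4. The other variables each still have more than one consistent value. That makes 2.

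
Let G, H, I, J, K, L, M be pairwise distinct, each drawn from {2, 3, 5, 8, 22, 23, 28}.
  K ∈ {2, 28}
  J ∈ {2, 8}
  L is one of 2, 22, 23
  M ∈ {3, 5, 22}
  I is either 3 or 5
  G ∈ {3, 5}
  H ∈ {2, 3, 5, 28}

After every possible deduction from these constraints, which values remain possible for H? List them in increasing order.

2, 28

The 7 variables together cover exactly {2, 3, 5, 8, 22, 23, 28} — 7 values for 7 variables — and 8 appears only in J's list, so J = 8.
The 6 still-open variables together cover exactly {2, 3, 5, 22, 23, 28} — 6 values for 6 variables — and 23 appears only in L's list, so L = 23.
The 5 still-open variables draw from only 5 values {2, 3, 5, 22, 28}, so each is used; only M can be 22, hence M = 22.
G and I between them cover only {3, 5} — a naked pair. Remove those values from H.
No further eliminations apply; H can still be any of 2, 28.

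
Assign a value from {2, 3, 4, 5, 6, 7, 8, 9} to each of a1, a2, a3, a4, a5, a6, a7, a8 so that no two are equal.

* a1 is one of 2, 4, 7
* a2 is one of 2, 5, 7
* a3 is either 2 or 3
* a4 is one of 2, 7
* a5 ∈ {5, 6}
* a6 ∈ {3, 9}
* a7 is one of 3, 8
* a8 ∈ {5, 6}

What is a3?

3

Among the 8 variables, 4 fits only a1 (and all 8 values in {2, 3, 4, 5, 6, 7, 8, 9} must be used), so a1 = 4.
Among the 7 still-open variables, 8 fits only a7 (and all 7 values in {2, 3, 5, 6, 7, 8, 9} must be used), so a7 = 8.
The 6 still-open variables together cover exactly {2, 3, 5, 6, 7, 9} — 6 values for 6 variables — and 9 appears only in a6's list, so a6 = 9.
The 5 still-open variables draw from only 5 values {2, 3, 5, 6, 7}, so each is used; only a3 can be 3, hence a3 = 3.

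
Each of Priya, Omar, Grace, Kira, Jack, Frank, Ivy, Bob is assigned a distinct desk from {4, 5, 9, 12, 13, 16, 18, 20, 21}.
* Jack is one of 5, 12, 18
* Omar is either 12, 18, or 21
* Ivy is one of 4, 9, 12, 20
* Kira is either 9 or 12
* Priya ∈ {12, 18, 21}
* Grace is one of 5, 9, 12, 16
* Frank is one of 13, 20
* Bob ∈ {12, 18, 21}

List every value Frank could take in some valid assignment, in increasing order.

13, 20

The 3 variables Priya, Omar, Bob are confined to {12, 18, 21}, which locks those values in; drop them from Grace, Kira, Jack, Ivy.
Kira has just one choice, so Kira = 9. Remove 9 from Grace, Ivy.
Jack's domain is down to {5}, so Jack = 5. Eliminate 5 elsewhere: Grace.
That leaves Grace = 16.
No further eliminations apply; Frank can still be any of 13, 20.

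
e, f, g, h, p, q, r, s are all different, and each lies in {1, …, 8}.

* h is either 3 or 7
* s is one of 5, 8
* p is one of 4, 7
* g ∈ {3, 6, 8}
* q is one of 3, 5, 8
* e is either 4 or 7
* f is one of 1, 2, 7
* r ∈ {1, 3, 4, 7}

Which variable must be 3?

h

The 8 variables draw from only 8 values {1, 2, 3, 4, 5, 6, 7, 8}, so each is used; only f can be 2, hence f = 2.
Among the 7 still-open variables, 1 fits only r (and all 7 values in {1, 3, 4, 5, 6, 7, 8} must be used), so r = 1.
The 6 still-open variables draw from only 6 values {3, 4, 5, 6, 7, 8}, so each is used; only g can be 6, hence g = 6.
e and p share exactly the 2 values {4, 7}; by pigeonhole those values go to them, so strike 4, 7 from h.
So 3 goes to h.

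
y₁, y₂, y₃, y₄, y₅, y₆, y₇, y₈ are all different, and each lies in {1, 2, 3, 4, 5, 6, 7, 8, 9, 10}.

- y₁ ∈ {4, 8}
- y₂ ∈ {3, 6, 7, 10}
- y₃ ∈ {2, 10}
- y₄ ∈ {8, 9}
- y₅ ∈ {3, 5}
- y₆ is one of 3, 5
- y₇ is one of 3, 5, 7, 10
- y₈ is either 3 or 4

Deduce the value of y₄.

y₅ and y₆ between them cover only {3, 5} — a naked pair. Remove those values from y₂, y₇, y₈.
y₈ must be 4 (only option left). Eliminate 4 elsewhere: y₁.
y₁ must be 8 (only option left). Strike 8 from y₄.
So y₄ = 9.

9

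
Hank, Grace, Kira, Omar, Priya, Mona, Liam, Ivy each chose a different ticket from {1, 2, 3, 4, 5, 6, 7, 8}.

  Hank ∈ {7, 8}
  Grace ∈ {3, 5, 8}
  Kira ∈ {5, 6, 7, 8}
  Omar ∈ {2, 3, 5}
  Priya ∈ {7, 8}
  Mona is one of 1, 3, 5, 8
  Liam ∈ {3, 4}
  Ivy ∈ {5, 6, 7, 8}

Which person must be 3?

Among the 8 variables, 1 fits only Mona (and all 8 values in {1, 2, 3, 4, 5, 6, 7, 8} must be used), so Mona = 1.
The 7 still-open variables draw from only 7 values {2, 3, 4, 5, 6, 7, 8}, so each is used; only Omar can be 2, hence Omar = 2.
The 6 still-open variables together cover exactly {3, 4, 5, 6, 7, 8} — 6 values for 6 variables — and 4 appears only in Liam's list, so Liam = 4.
The 5 still-open variables together cover exactly {3, 5, 6, 7, 8} — 5 values for 5 variables — and 3 appears only in Grace's list, so Grace = 3.

Grace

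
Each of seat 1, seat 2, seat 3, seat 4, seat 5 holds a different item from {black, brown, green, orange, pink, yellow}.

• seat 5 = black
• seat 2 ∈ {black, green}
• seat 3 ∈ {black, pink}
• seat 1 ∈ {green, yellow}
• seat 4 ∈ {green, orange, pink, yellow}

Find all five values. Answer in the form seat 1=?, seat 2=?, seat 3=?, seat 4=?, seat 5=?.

seat 1=yellow, seat 2=green, seat 3=pink, seat 4=orange, seat 5=black

seat 5 has just one choice, so seat 5 = black. Strike black from seat 2, seat 3.
seat 2 must be green (only option left). Remove green from seat 1, seat 4.
seat 3's domain is down to {pink}, so seat 3 = pink. So seat 4 can't be pink.
That leaves seat 1 = yellow. Eliminate yellow elsewhere: seat 4.
That leaves seat 4 = orange.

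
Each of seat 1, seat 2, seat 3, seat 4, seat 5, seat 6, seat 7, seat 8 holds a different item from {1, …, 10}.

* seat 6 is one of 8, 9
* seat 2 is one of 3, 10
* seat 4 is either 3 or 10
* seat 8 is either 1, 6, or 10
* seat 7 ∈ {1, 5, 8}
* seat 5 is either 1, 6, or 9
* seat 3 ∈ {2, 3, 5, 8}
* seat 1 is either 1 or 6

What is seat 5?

9

The 8 variables together cover exactly {1, 2, 3, 5, 6, 8, 9, 10} — 8 values for 8 variables — and 2 appears only in seat 3's list, so seat 3 = 2.
The 7 still-open variables draw from only 7 values {1, 3, 5, 6, 8, 9, 10}, so each is used; only seat 7 can be 5, hence seat 7 = 5.
The 6 still-open variables draw from only 6 values {1, 3, 6, 8, 9, 10}, so each is used; only seat 6 can be 8, hence seat 6 = 8.
The 5 still-open variables draw from only 5 values {1, 3, 6, 9, 10}, so each is used; only seat 5 can be 9, hence seat 5 = 9.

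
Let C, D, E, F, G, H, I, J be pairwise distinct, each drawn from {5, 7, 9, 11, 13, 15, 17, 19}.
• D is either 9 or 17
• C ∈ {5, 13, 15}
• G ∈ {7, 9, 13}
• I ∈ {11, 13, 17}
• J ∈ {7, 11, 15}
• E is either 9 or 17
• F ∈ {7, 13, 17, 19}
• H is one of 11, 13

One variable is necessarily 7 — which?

G

Among the 8 variables, 5 fits only C (and all 8 values in {5, 7, 9, 11, 13, 15, 17, 19} must be used), so C = 5.
Among the 7 still-open variables, 15 fits only J (and all 7 values in {7, 9, 11, 13, 15, 17, 19} must be used), so J = 15.
Among the 6 still-open variables, 19 fits only F (and all 6 values in {7, 9, 11, 13, 17, 19} must be used), so F = 19.
The 5 still-open variables together cover exactly {7, 9, 11, 13, 17} — 5 values for 5 variables — and 7 appears only in G's list, so G = 7.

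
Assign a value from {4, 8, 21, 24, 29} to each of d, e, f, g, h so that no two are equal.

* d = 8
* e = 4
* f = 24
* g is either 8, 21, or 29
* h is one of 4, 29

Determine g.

21

d has just one choice, so d = 8. So g can't be 8.
e's domain is down to {4}, so e = 4. So h can't be 4.
f must be 24 (only option left).
h's domain is down to {29}, so h = 29. Strike 29 from g.
So g = 21.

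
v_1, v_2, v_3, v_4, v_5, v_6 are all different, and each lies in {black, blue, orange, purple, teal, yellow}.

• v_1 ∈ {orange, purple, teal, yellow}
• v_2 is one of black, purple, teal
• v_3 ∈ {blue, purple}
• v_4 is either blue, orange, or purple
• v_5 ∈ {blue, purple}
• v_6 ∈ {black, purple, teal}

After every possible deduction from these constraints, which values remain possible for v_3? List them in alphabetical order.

The 6 variables draw from only 6 values {black, blue, orange, purple, teal, yellow}, so each is used; only v_1 can be yellow, hence v_1 = yellow.
Among the 5 still-open variables, orange fits only v_4 (and all 5 values in {black, blue, orange, purple, teal} must be used), so v_4 = orange.
v_3 and v_5 share exactly the 2 values {blue, purple}; by pigeonhole those values go to them, so strike blue, purple from v_2, v_6.
No further eliminations apply; v_3 can still be any of blue, purple.

blue, purple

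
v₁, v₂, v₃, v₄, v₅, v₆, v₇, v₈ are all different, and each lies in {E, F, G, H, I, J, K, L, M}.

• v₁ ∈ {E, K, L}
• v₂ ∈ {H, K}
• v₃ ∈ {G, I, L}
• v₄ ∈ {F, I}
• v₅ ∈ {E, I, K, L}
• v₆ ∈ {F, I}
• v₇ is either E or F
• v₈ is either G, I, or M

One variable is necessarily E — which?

v₇

The 8 variables draw from only 8 values {E, F, G, H, I, K, L, M}, so each is used; only v₂ can be H, hence v₂ = H.
The 7 still-open variables draw from only 7 values {E, F, G, I, K, L, M}, so each is used; only v₈ can be M, hence v₈ = M.
The 6 still-open variables draw from only 6 values {E, F, G, I, K, L}, so each is used; only v₃ can be G, hence v₃ = G.
v₄ and v₆ share exactly the 2 values {F, I}; by pigeonhole those values go to them, so strike F, I from v₅, v₇.
So E goes to v₇.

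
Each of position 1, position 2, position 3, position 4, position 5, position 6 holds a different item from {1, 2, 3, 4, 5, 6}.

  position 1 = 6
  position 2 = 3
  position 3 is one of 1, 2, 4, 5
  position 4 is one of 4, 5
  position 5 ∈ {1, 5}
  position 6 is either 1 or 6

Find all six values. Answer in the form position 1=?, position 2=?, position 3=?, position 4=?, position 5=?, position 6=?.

position 1=6, position 2=3, position 3=2, position 4=4, position 5=5, position 6=1

position 1 has just one choice, so position 1 = 6. Eliminate 6 elsewhere: position 6.
That leaves position 2 = 3.
position 6's domain is down to {1}, so position 6 = 1. Eliminate 1 elsewhere: position 3, position 5.
That leaves position 5 = 5. Remove 5 from position 3, position 4.
position 4 has just one choice, so position 4 = 4. Remove 4 from position 3.
That leaves position 3 = 2.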